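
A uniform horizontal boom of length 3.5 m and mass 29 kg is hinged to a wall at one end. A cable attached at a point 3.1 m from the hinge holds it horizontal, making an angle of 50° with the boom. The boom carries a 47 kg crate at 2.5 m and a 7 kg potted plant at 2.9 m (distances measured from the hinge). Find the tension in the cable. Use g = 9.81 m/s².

Sum moments about the hinge (the unknown hinge reaction has zero arm there).
Beam weight: 29 × 9.81 = 284.5 N down at 1.75 m → arm 1.75 m, τ = 284.5 × 1.75 = 497.9 N·m clockwise.
Crate: 47 × 9.81 = 461.1 N down at 2.5 m → arm 2.5 m, τ = 461.1 × 2.5 = 1153 N·m clockwise.
Potted plant: 7 × 9.81 = 68.67 N down at 2.9 m → arm 2.9 m, τ = 68.67 × 2.9 = 199.1 N·m clockwise.
Total clockwise load moment = 1850 N·m.
The cable tension T acts at 3.1 m; only its component perpendicular to the boom, T sinθ, produces torque. sin 50° = 0.766.
Στ = 0 ⇒ T × 3.1 × 0.766 = 1850 ⇒ T = 1850 / 2.375 = 779 N.

T ≈ 779 N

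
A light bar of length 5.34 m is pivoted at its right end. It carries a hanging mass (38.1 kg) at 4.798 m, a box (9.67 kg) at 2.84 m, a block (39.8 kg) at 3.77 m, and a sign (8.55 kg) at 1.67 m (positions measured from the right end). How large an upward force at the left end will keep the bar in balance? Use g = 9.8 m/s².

F ≈ 687 N

About the right end:
Hanging mass: 38.1 × 9.8 = 373.4 N down at 4.798 m → arm 4.798 m, τ = 373.4 × 4.798 = 1792 N·m counterclockwise.
Box: 9.67 × 9.8 = 94.77 N down at 2.84 m → arm 2.84 m, τ = 94.77 × 2.84 = 269.1 N·m counterclockwise.
Block: 39.8 × 9.8 = 390 N down at 3.77 m → arm 3.77 m, τ = 390 × 3.77 = 1470 N·m counterclockwise.
Sign: 8.55 × 9.8 = 83.79 N down at 1.67 m → arm 1.67 m, τ = 83.79 × 1.67 = 139.9 N·m counterclockwise.
Net moment of the loads = 3671 N·m counterclockwise.
The upward force F acts at the left end, arm 5.34 m, giving F × 5.34 clockwise.
Στ = 0 ⇒ F × 5.34 = 3671 ⇒ F = 3671 / 5.34 = 687 N.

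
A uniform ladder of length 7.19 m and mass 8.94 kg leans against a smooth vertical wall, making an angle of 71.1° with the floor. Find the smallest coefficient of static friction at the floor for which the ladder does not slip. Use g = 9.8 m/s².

μ_min ≈ 0.171

Take moments about the foot of the ladder.
Ladder weight 8.94×9.8 = 87.61 N acts at 3.595 m along the ladder; its horizontal arm is 3.595·cos71.1° = 1.164 m → τ = 102 N·m clockwise.
Wall normal N acts horizontally at the top; its moment arm is the height L sinθ = 7.19·sin71.1° = 6.802 m, counterclockwise.
Στ = 0 ⇒ N × 6.802 = 102 ⇒ N = 15 N.
ΣFx = 0 ⇒ f = N_wall = 15 N. ΣFy = 0 ⇒ N_floor = 87.61 N.
μ_min = f / N_floor = 15 / 87.61 = 0.171.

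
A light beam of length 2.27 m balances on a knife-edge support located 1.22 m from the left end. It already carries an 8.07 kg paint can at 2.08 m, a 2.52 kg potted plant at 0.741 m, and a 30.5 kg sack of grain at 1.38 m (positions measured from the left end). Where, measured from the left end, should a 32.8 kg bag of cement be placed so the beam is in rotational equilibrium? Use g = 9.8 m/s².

Choose the knife-edge support (at 1.22 m from the left end) as the axis so the support reaction has zero arm there.
Paint can: 8.07 × 9.8 = 79.09 N down at 2.08 m → arm 0.86 m, τ = 79.09 × 0.86 = 68.02 N·m clockwise.
Potted plant: 2.52 × 9.8 = 24.7 N down at 0.741 m → arm 0.479 m, τ = 24.7 × 0.479 = 11.83 N·m counterclockwise.
Sack of grain: 30.5 × 9.8 = 298.9 N down at 1.38 m → arm 0.16 m, τ = 298.9 × 0.16 = 47.82 N·m clockwise.
Net moment of existing loads = 104 N·m clockwise.
The bag of cement weighs 32.8 × 9.8 = 321.4 N and must supply an equal counterclockwise moment, so its lever arm about the knife-edge support is 104 / 321.4 = 0.324 m.
That puts it at 1.22 − 0.324 = 0.896 m from the left end.

x ≈ 0.896 m from the left end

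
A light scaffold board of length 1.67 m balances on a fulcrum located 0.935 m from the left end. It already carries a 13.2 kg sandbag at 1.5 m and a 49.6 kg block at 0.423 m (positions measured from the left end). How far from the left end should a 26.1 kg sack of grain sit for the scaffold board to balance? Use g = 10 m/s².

x ≈ 1.62 m from the left end

Take moments about the fulcrum (at 0.935 m from the left end).
Sandbag: 13.2 × 10 = 132 N down at 1.5 m → arm 0.565 m, τ = 132 × 0.565 = 74.58 N·m clockwise.
Block: 49.6 × 10 = 496 N down at 0.423 m → arm 0.512 m, τ = 496 × 0.512 = 254 N·m counterclockwise.
Net moment of existing loads = 179.4 N·m counterclockwise.
The sack of grain weighs 26.1 × 10 = 261 N and must supply an equal clockwise moment, so its lever arm about the fulcrum is 179.4 / 261 = 0.687 m.
That puts it at 0.935 + 0.687 = 1.62 m from the left end.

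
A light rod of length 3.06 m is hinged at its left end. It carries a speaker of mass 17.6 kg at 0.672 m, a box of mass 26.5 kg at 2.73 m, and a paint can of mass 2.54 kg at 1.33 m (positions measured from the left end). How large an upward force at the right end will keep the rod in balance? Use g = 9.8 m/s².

Sum moments about the left end (the unknown pivot reaction has zero arm there).
Speaker: 17.6 × 9.8 = 172.5 N down at 0.672 m → arm 0.672 m, τ = 172.5 × 0.672 = 115.9 N·m clockwise.
Box: 26.5 × 9.8 = 259.7 N down at 2.73 m → arm 2.73 m, τ = 259.7 × 2.73 = 709 N·m clockwise.
Paint can: 2.54 × 9.8 = 24.89 N down at 1.33 m → arm 1.33 m, τ = 24.89 × 1.33 = 33.1 N·m clockwise.
Net moment of the loads = 858 N·m clockwise.
The upward force F acts at the right end, arm 3.06 m, giving F × 3.06 counterclockwise.
Setting net torque to zero: F × 3.06 = 858 → F = 858 / 3.06 = 280 N.

F ≈ 280 N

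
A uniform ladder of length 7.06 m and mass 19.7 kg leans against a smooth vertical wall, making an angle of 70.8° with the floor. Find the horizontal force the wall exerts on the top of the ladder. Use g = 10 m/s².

Choose the foot of the ladder as the axis so the floor normal and friction both act there and drop out.
Ladder weight 19.7×10 = 197 N acts at 3.53 m along the ladder; its horizontal arm is 3.53·cos70.8° = 1.161 m → τ = 228.7 N·m clockwise.
Wall normal N acts horizontally at the top; its moment arm is the height L sinθ = 7.06·sin70.8° = 6.667 m, counterclockwise.
Setting net torque to zero: N × 6.667 = 228.7 → N = 34.3 N.

N_wall ≈ 34.3 N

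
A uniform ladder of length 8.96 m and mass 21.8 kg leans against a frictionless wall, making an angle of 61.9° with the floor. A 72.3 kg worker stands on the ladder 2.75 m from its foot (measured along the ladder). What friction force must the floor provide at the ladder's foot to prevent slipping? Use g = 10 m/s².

f ≈ 177 N

Take moments about the foot of the ladder.
Ladder weight 21.8×10 = 218 N acts at 4.48 m along the ladder; its horizontal arm is 4.48·cos61.9° = 2.11 m → τ = 460 N·m clockwise.
Worker: 72.3×10 = 723 N at 2.75 m → arm 1.295 m → τ = 936.3 N·m clockwise.
Wall normal N acts horizontally at the top; its moment arm is the height L sinθ = 8.96·sin61.9° = 7.904 m, counterclockwise.
Στ = 0 ⇒ N × 7.904 = 1396 ⇒ N = 177 N.
ΣFx = 0: friction at the foot balances the wall's push, so f = N_wall = 177 N.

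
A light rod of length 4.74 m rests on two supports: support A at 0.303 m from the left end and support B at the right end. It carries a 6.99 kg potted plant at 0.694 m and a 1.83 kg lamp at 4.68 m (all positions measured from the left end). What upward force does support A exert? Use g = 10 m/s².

R_A ≈ 64 N

About support B:
Potted plant: 6.99 × 10 = 69.9 N down at 0.694 m → arm 4.046 m, τ = 69.9 × 4.046 = 282.8 N·m counterclockwise.
Lamp: 1.83 × 10 = 18.3 N down at 4.68 m → arm 0.06 m, τ = 18.3 × 0.06 = 1.098 N·m counterclockwise.
Net load moment about support B = 283.9 N·m counterclockwise.
Reaction R at support A is upward at 0.303 m, arm 4.437 m → moment R × 4.437 clockwise.
Balancing moments: R × 4.437 = 283.9, giving R = 64 N.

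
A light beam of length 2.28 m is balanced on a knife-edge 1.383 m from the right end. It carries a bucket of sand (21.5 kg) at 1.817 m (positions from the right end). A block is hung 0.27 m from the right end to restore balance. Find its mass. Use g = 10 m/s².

Choose the knife-edge (at 1.383 m from the right end) as the axis so the support reaction has zero arm there.
Bucket of sand: 21.5 × 10 = 215 N down at 1.817 m → arm 0.434 m, τ = 215 × 0.434 = 93.31 N·m counterclockwise.
Net moment of known loads = 93.31 N·m counterclockwise.
An unknown mass m at 0.27 m has arm 1.113 m; its moment is m·g·1.113 clockwise.
Στ = 0 ⇒ m × 10 × 1.113 = 93.31 ⇒ m = 93.31 / (10 × 1.113) = 8.38 kg.

m ≈ 8.38 kg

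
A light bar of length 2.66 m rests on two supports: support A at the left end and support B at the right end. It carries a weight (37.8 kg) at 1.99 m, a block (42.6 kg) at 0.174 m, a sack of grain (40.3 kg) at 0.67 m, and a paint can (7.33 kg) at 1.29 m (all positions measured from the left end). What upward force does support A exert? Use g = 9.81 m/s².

Taking torques about support B:
Weight: 37.8 × 9.81 = 370.8 N down at 1.99 m → arm 0.67 m, τ = 370.8 × 0.67 = 248.4 N·m counterclockwise.
Block: 42.6 × 9.81 = 417.9 N down at 0.174 m → arm 2.486 m, τ = 417.9 × 2.486 = 1039 N·m counterclockwise.
Sack of grain: 40.3 × 9.81 = 395.3 N down at 0.67 m → arm 1.99 m, τ = 395.3 × 1.99 = 786.6 N·m counterclockwise.
Paint can: 7.33 × 9.81 = 71.91 N down at 1.29 m → arm 1.37 m, τ = 71.91 × 1.37 = 98.52 N·m counterclockwise.
Net load moment about support B = 2173 N·m counterclockwise.
Reaction R at support A is upward at 0 m, arm 2.66 m → moment R × 2.66 clockwise.
Στ = 0 ⇒ R × 2.66 = 2173 ⇒ R = 817 N.

R_A ≈ 817 N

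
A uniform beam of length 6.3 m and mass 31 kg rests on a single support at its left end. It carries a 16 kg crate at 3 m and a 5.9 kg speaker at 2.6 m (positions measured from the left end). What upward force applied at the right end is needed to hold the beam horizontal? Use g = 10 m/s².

Sum moments about the left end (the unknown pivot reaction has zero arm there).
Beam weight: 31 × 10 = 310 N down at 3.15 m → arm 3.15 m, τ = 310 × 3.15 = 976.5 N·m clockwise.
Crate: 16 × 10 = 160 N down at 3 m → arm 3 m, τ = 160 × 3 = 480 N·m clockwise.
Speaker: 5.9 × 10 = 59 N down at 2.6 m → arm 2.6 m, τ = 59 × 2.6 = 153.4 N·m clockwise.
Net moment of the loads = 1610 N·m clockwise.
The upward force F acts at the right end, arm 6.3 m, giving F × 6.3 counterclockwise.
Balancing moments: F × 6.3 = 1610, giving F = 1610 / 6.3 = 256 N.

F ≈ 256 N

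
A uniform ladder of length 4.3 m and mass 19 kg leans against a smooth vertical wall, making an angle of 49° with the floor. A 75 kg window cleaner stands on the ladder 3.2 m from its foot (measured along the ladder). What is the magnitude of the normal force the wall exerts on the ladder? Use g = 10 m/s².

About the foot of the ladder:
Ladder weight 19×10 = 190 N acts at 2.15 m along the ladder; its horizontal arm is 2.15·cos49° = 1.411 m → τ = 268.1 N·m clockwise.
Window cleaner: 75×10 = 750 N at 3.2 m → arm 2.099 m → τ = 1574 N·m clockwise.
Wall normal N acts horizontally at the top; its moment arm is the height L sinθ = 4.3·sin49° = 3.245 m, counterclockwise.
For rotational equilibrium, N × 3.245 = 1842, so N = 568 N.

N_wall ≈ 568 N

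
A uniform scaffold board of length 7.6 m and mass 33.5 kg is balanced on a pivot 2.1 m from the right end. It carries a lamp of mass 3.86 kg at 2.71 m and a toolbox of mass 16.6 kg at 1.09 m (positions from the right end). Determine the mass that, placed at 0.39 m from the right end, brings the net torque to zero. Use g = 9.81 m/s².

About the pivot (at 2.1 m from the right end):
Beam weight: 33.5 × 9.81 = 328.6 N down at 3.8 m → arm 1.7 m, τ = 328.6 × 1.7 = 558.6 N·m counterclockwise.
Lamp: 3.86 × 9.81 = 37.87 N down at 2.71 m → arm 0.61 m, τ = 37.87 × 0.61 = 23.1 N·m counterclockwise.
Toolbox: 16.6 × 9.81 = 162.8 N down at 1.09 m → arm 1.01 m, τ = 162.8 × 1.01 = 164.4 N·m clockwise.
Net moment of known loads = 417.3 N·m counterclockwise.
An unknown mass m at 0.39 m has arm 1.71 m; its moment is m·g·1.71 clockwise.
Balancing moments: m × 9.81 × 1.71 = 417.3, giving m = 417.3 / (9.81 × 1.71) = 24.9 kg.

m ≈ 24.9 kg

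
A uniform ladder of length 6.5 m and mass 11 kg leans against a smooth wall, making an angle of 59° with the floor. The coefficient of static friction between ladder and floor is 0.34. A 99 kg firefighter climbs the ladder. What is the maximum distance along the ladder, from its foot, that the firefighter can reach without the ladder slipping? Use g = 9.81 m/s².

Sum moments about the foot of the ladder (the floor normal and friction both act there and drop out).
Ladder weight 11×9.81 = 107.9 N acts at 3.25 m along the ladder; its horizontal arm is 3.25·cos59° = 1.674 m → τ = 180.6 N·m clockwise.
Firefighter weight 99×9.81 = 971.2 N at distance d → arm d·cos59° → τ = 971.2·d·0.515 clockwise.
Wall normal N at the top has arm L sinθ = 5.572 m counterclockwise, so Στ = 0 gives N·5.572 = 180.6 + 500.2·d.
ΣFy = 0 ⇒ N_floor = 1079 N, so the maximum friction is μ_s·N_floor = 0.34×1079 = 366.9 N. ΣFx = 0 ⇒ N_wall = f, so at the slipping point N = 366.9 N.
Substituting: 366.9×5.572 = 180.6 + 500.2·d ⇒ d = (2044 − 180.6) / 500.2 = 3.73 m.

d ≈ 3.73 m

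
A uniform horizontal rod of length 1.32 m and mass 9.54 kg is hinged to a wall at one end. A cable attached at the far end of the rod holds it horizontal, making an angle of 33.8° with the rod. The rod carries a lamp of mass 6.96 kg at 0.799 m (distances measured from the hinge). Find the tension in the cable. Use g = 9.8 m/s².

Taking torques about the hinge:
Beam weight: 9.54 × 9.8 = 93.49 N down at 0.66 m → arm 0.66 m, τ = 93.49 × 0.66 = 61.7 N·m clockwise.
Lamp: 6.96 × 9.8 = 68.21 N down at 0.799 m → arm 0.799 m, τ = 68.21 × 0.799 = 54.5 N·m clockwise.
Total clockwise load moment = 116.2 N·m.
The cable tension T acts at 1.32 m; only its component perpendicular to the rod, T sinθ, produces torque. sin 33.8° = 0.5563.
Setting net torque to zero: T × 1.32 × 0.5563 = 116.2 → T = 116.2 / 0.7343 = 158 N.

T ≈ 158 N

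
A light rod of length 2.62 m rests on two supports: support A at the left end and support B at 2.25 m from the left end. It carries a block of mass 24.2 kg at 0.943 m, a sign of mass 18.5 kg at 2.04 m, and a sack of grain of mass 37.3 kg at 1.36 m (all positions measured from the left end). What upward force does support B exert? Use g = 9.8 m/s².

Choose support A as the axis so its reaction then has zero moment arm.
Block: 24.2 × 9.8 = 237.2 N down at 0.943 m → arm 0.943 m, τ = 237.2 × 0.943 = 223.7 N·m clockwise.
Sign: 18.5 × 9.8 = 181.3 N down at 2.04 m → arm 2.04 m, τ = 181.3 × 2.04 = 369.9 N·m clockwise.
Sack of grain: 37.3 × 9.8 = 365.5 N down at 1.36 m → arm 1.36 m, τ = 365.5 × 1.36 = 497.1 N·m clockwise.
Net load moment about support A = 1091 N·m clockwise.
Reaction R at support B is upward at 2.25 m, arm 2.25 m → moment R × 2.25 counterclockwise.
Setting net torque to zero: R × 2.25 = 1091 → R = 485 N.

R_B ≈ 485 N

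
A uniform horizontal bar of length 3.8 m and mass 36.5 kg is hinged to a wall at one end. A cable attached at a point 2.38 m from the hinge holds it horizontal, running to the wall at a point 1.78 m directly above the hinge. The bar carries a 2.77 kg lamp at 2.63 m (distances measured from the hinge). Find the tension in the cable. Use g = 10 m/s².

Take moments about the hinge.
Beam weight: 36.5 × 10 = 365 N down at 1.9 m → arm 1.9 m, τ = 365 × 1.9 = 693.5 N·m clockwise.
Lamp: 2.77 × 10 = 27.7 N down at 2.63 m → arm 2.63 m, τ = 27.7 × 2.63 = 72.85 N·m clockwise.
Total clockwise load moment = 766.4 N·m.
The cable tension T acts at 2.38 m; only its component perpendicular to the bar, T sinθ, produces torque. sinθ = h/√(h²+d²) = 1.78/√(1.78²+2.38²) = 0.5989.
For rotational equilibrium, T × 2.38 × 0.5989 = 766.4, so T = 766.4 / 1.425 = 538 N.

T ≈ 538 N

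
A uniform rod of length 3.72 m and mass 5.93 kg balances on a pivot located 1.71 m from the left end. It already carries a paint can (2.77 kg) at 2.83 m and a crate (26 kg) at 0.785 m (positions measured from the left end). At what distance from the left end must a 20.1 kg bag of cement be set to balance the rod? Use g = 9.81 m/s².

Sum moments about the pivot (at 1.71 m from the left end) (the support reaction has zero arm there).
Beam weight: 5.93 × 9.81 = 58.17 N down at 1.86 m → arm 0.15 m, τ = 58.17 × 0.15 = 8.726 N·m clockwise.
Paint can: 2.77 × 9.81 = 27.17 N down at 2.83 m → arm 1.12 m, τ = 27.17 × 1.12 = 30.43 N·m clockwise.
Crate: 26 × 9.81 = 255.1 N down at 0.785 m → arm 0.925 m, τ = 255.1 × 0.925 = 236 N·m counterclockwise.
Net moment of existing loads = 196.8 N·m counterclockwise.
The bag of cement weighs 20.1 × 9.81 = 197.2 N and must supply an equal clockwise moment, so its lever arm about the pivot is 196.8 / 197.2 = 0.998 m.
That puts it at 1.71 + 0.998 = 2.71 m from the left end.

x ≈ 2.71 m from the left end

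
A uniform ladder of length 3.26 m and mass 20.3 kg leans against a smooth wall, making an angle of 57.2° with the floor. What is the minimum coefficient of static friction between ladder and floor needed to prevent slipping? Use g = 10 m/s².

Take moments about the foot of the ladder.
Ladder weight 20.3×10 = 203 N acts at 1.63 m along the ladder; its horizontal arm is 1.63·cos57.2° = 0.883 m → τ = 179.2 N·m clockwise.
Wall normal N acts horizontally at the top; its moment arm is the height L sinθ = 3.26·sin57.2° = 2.74 m, counterclockwise.
Balancing moments: N × 2.74 = 179.2, giving N = 65.4 N.
ΣFx = 0 ⇒ f = N_wall = 65.4 N. ΣFy = 0 ⇒ N_floor = 203 N.
μ_min = f / N_floor = 65.4 / 203 = 0.322.

μ_min ≈ 0.322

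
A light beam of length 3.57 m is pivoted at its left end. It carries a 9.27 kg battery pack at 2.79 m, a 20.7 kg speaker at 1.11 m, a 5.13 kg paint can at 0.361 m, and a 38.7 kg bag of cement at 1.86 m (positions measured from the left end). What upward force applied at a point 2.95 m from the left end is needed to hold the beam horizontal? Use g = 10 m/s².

Sum moments about the left end (the unknown pivot reaction has zero arm there).
Battery pack: 9.27 × 10 = 92.7 N down at 2.79 m → arm 2.79 m, τ = 92.7 × 2.79 = 258.6 N·m clockwise.
Speaker: 20.7 × 10 = 207 N down at 1.11 m → arm 1.11 m, τ = 207 × 1.11 = 229.8 N·m clockwise.
Paint can: 5.13 × 10 = 51.3 N down at 0.361 m → arm 0.361 m, τ = 51.3 × 0.361 = 18.52 N·m clockwise.
Bag of cement: 38.7 × 10 = 387 N down at 1.86 m → arm 1.86 m, τ = 387 × 1.86 = 719.8 N·m clockwise.
Net moment of the loads = 1227 N·m clockwise.
The upward force F acts at a point 2.95 m from the left end, arm 2.95 m, giving F × 2.95 counterclockwise.
Balancing moments: F × 2.95 = 1227, giving F = 1227 / 2.95 = 416 N.

F ≈ 416 N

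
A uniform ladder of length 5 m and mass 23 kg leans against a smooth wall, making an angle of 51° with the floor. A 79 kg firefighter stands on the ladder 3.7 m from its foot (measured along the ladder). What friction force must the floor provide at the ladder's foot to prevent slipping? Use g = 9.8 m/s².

Sum moments about the foot of the ladder (the floor normal and friction both act there and drop out).
Ladder weight 23×9.8 = 225.4 N acts at 2.5 m along the ladder; its horizontal arm is 2.5·cos51° = 1.573 m → τ = 354.6 N·m clockwise.
Firefighter: 79×9.8 = 774.2 N at 3.7 m → arm 2.328 m → τ = 1802 N·m clockwise.
Wall normal N acts horizontally at the top; its moment arm is the height L sinθ = 5·sin51° = 3.886 m, counterclockwise.
Balancing moments: N × 3.886 = 2157, giving N = 555 N.
ΣFx = 0: friction at the foot balances the wall's push, so f = N_wall = 555 N.

f ≈ 555 N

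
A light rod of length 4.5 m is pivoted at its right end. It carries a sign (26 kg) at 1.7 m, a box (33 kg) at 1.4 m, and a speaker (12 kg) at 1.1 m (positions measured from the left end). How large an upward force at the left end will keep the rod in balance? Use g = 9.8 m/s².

About the right end:
Sign: 26 × 9.8 = 254.8 N down at 1.7 m → arm 2.8 m, τ = 254.8 × 2.8 = 713.4 N·m counterclockwise.
Box: 33 × 9.8 = 323.4 N down at 1.4 m → arm 3.1 m, τ = 323.4 × 3.1 = 1003 N·m counterclockwise.
Speaker: 12 × 9.8 = 117.6 N down at 1.1 m → arm 3.4 m, τ = 117.6 × 3.4 = 399.8 N·m counterclockwise.
Net moment of the loads = 2116 N·m counterclockwise.
The upward force F acts at the left end, arm 4.5 m, giving F × 4.5 clockwise.
For rotational equilibrium, F × 4.5 = 2116, so F = 2116 / 4.5 = 470 N.

F ≈ 470 N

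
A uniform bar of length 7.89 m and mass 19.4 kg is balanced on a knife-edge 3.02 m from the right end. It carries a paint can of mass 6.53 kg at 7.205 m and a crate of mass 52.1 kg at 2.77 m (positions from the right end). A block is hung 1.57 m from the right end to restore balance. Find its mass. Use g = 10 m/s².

m ≈ 22.2 kg

About the knife-edge (at 3.02 m from the right end):
Beam weight: 19.4 × 10 = 194 N down at 3.945 m → arm 0.925 m, τ = 194 × 0.925 = 179.5 N·m counterclockwise.
Paint can: 6.53 × 10 = 65.3 N down at 7.205 m → arm 4.185 m, τ = 65.3 × 4.185 = 273.3 N·m counterclockwise.
Crate: 52.1 × 10 = 521 N down at 2.77 m → arm 0.25 m, τ = 521 × 0.25 = 130.2 N·m clockwise.
Net moment of known loads = 322.6 N·m counterclockwise.
An unknown mass m at 1.57 m has arm 1.45 m; its moment is m·g·1.45 clockwise.
Setting net torque to zero: m × 10 × 1.45 = 322.6 → m = 322.6 / (10 × 1.45) = 22.2 kg.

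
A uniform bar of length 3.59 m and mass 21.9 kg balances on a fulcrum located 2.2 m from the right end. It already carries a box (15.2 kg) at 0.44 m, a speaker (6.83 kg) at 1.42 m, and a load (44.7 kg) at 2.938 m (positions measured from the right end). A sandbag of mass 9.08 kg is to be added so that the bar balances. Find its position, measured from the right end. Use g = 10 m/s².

Taking torques about the fulcrum (at 2.2 m from the right end):
Beam weight: 21.9 × 10 = 219 N down at 1.795 m → arm 0.405 m, τ = 219 × 0.405 = 88.7 N·m clockwise.
Box: 15.2 × 10 = 152 N down at 0.44 m → arm 1.76 m, τ = 152 × 1.76 = 267.5 N·m clockwise.
Speaker: 6.83 × 10 = 68.3 N down at 1.42 m → arm 0.78 m, τ = 68.3 × 0.78 = 53.27 N·m clockwise.
Load: 44.7 × 10 = 447 N down at 2.938 m → arm 0.738 m, τ = 447 × 0.738 = 329.9 N·m counterclockwise.
Net moment of existing loads = 79.57 N·m clockwise.
The sandbag weighs 9.08 × 10 = 90.8 N and must supply an equal counterclockwise moment, so its lever arm about the fulcrum is 79.57 / 90.8 = 0.876 m.
That puts it at 2.2 + 0.876 = 3.08 m from the right end.

x ≈ 3.08 m from the right end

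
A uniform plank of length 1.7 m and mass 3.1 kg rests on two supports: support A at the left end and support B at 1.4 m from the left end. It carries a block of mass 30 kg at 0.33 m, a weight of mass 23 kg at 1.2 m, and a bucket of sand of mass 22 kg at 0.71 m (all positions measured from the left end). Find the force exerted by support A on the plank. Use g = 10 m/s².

R_A ≈ 383 N

Sum moments about support B (its reaction then has zero moment arm).
Beam weight: 3.1 × 10 = 31 N down at 0.85 m → arm 0.55 m, τ = 31 × 0.55 = 17.05 N·m counterclockwise.
Block: 30 × 10 = 300 N down at 0.33 m → arm 1.07 m, τ = 300 × 1.07 = 321 N·m counterclockwise.
Weight: 23 × 10 = 230 N down at 1.2 m → arm 0.2 m, τ = 230 × 0.2 = 46 N·m counterclockwise.
Bucket of sand: 22 × 10 = 220 N down at 0.71 m → arm 0.69 m, τ = 220 × 0.69 = 151.8 N·m counterclockwise.
Net load moment about support B = 535.9 N·m counterclockwise.
Reaction R at support A is upward at 0 m, arm 1.4 m → moment R × 1.4 clockwise.
For rotational equilibrium, R × 1.4 = 535.9, so R = 383 N.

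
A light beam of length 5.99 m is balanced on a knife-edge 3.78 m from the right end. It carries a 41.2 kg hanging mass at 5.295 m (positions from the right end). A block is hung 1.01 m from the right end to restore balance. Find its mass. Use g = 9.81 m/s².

Take moments about the knife-edge (at 3.78 m from the right end).
Hanging mass: 41.2 × 9.81 = 404.2 N down at 5.295 m → arm 1.515 m, τ = 404.2 × 1.515 = 612.4 N·m counterclockwise.
Net moment of known loads = 612.4 N·m counterclockwise.
An unknown mass m at 1.01 m has arm 2.77 m; its moment is m·g·2.77 clockwise.
Setting net torque to zero: m × 9.81 × 2.77 = 612.4 → m = 612.4 / (9.81 × 2.77) = 22.5 kg.

m ≈ 22.5 kg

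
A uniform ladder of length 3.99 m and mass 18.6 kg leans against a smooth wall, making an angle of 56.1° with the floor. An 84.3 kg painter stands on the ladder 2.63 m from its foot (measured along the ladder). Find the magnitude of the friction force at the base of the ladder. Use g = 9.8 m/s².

Sum moments about the foot of the ladder (the floor normal and friction both act there and drop out).
Ladder weight 18.6×9.8 = 182.3 N acts at 1.995 m along the ladder; its horizontal arm is 1.995·cos56.1° = 1.113 m → τ = 202.9 N·m clockwise.
Painter: 84.3×9.8 = 826.1 N at 2.63 m → arm 1.467 m → τ = 1212 N·m clockwise.
Wall normal N acts horizontally at the top; its moment arm is the height L sinθ = 3.99·sin56.1° = 3.312 m, counterclockwise.
Setting net torque to zero: N × 3.312 = 1415 → N = 427 N.
ΣFx = 0: friction at the foot balances the wall's push, so f = N_wall = 427 N.

f ≈ 427 N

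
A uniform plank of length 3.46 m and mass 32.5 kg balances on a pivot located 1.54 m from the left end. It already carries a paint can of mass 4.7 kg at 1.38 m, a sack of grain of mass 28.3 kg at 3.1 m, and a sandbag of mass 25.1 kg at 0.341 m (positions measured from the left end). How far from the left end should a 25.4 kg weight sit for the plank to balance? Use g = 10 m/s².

Sum moments about the pivot (at 1.54 m from the left end) (the support reaction has zero arm there).
Beam weight: 32.5 × 10 = 325 N down at 1.73 m → arm 0.19 m, τ = 325 × 0.19 = 61.75 N·m clockwise.
Paint can: 4.7 × 10 = 47 N down at 1.38 m → arm 0.16 m, τ = 47 × 0.16 = 7.52 N·m counterclockwise.
Sack of grain: 28.3 × 10 = 283 N down at 3.1 m → arm 1.56 m, τ = 283 × 1.56 = 441.5 N·m clockwise.
Sandbag: 25.1 × 10 = 251 N down at 0.341 m → arm 1.199 m, τ = 251 × 1.199 = 300.9 N·m counterclockwise.
Net moment of existing loads = 194.8 N·m clockwise.
The weight weighs 25.4 × 10 = 254 N and must supply an equal counterclockwise moment, so its lever arm about the pivot is 194.8 / 254 = 0.767 m.
That puts it at 1.54 − 0.767 = 0.773 m from the left end.

x ≈ 0.773 m from the left end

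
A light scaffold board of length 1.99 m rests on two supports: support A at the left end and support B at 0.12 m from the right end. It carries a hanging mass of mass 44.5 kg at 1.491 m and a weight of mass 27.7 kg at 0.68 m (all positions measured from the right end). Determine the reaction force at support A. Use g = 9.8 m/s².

R_A ≈ 401 N

About support B:
Hanging mass: 44.5 × 9.8 = 436.1 N down at 1.491 m → arm 1.371 m, τ = 436.1 × 1.371 = 597.9 N·m counterclockwise.
Weight: 27.7 × 9.8 = 271.5 N down at 0.68 m → arm 0.56 m, τ = 271.5 × 0.56 = 152 N·m counterclockwise.
Net load moment about support B = 749.9 N·m counterclockwise.
Reaction R at support A is upward at 1.99 m, arm 1.87 m → moment R × 1.87 clockwise.
Στ = 0 ⇒ R × 1.87 = 749.9 ⇒ R = 401 N.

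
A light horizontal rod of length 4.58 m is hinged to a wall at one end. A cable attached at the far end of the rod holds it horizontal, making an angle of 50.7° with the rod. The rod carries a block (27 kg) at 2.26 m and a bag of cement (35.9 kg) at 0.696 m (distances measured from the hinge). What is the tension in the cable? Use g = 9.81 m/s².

T ≈ 238 N

Choose the hinge as the axis so the unknown hinge reaction has zero arm there.
Block: 27 × 9.81 = 264.9 N down at 2.26 m → arm 2.26 m, τ = 264.9 × 2.26 = 598.7 N·m clockwise.
Bag of cement: 35.9 × 9.81 = 352.2 N down at 0.696 m → arm 0.696 m, τ = 352.2 × 0.696 = 245.1 N·m clockwise.
Total clockwise load moment = 843.8 N·m.
The cable tension T acts at 4.58 m; only its component perpendicular to the rod, T sinθ, produces torque. sin 50.7° = 0.7738.
For rotational equilibrium, T × 4.58 × 0.7738 = 843.8, so T = 843.8 / 3.544 = 238 N.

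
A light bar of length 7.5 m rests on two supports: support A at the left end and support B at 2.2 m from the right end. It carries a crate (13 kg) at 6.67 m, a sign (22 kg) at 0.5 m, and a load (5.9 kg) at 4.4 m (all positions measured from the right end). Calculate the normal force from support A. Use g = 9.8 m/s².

R_A ≈ 62.3 N

Sum moments about support B (its reaction then has zero moment arm).
Crate: 13 × 9.8 = 127.4 N down at 6.67 m → arm 4.47 m, τ = 127.4 × 4.47 = 569.5 N·m counterclockwise.
Sign: 22 × 9.8 = 215.6 N down at 0.5 m → arm 1.7 m, τ = 215.6 × 1.7 = 366.5 N·m clockwise.
Load: 5.9 × 9.8 = 57.82 N down at 4.4 m → arm 2.2 m, τ = 57.82 × 2.2 = 127.2 N·m counterclockwise.
Net load moment about support B = 330.2 N·m counterclockwise.
Reaction R at support A is upward at 7.5 m, arm 5.3 m → moment R × 5.3 clockwise.
Setting net torque to zero: R × 5.3 = 330.2 → R = 62.3 N.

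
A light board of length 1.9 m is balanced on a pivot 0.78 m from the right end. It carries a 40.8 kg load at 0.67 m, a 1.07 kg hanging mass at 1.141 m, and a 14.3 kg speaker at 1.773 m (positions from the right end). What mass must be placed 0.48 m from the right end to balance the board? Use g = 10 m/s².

m ≈ 33.7 kg

Take moments about the pivot (at 0.78 m from the right end).
Load: 40.8 × 10 = 408 N down at 0.67 m → arm 0.11 m, τ = 408 × 0.11 = 44.88 N·m clockwise.
Hanging mass: 1.07 × 10 = 10.7 N down at 1.141 m → arm 0.361 m, τ = 10.7 × 0.361 = 3.863 N·m counterclockwise.
Speaker: 14.3 × 10 = 143 N down at 1.773 m → arm 0.993 m, τ = 143 × 0.993 = 142 N·m counterclockwise.
Net moment of known loads = 101 N·m counterclockwise.
An unknown mass m at 0.48 m has arm 0.3 m; its moment is m·g·0.3 clockwise.
Setting net torque to zero: m × 10 × 0.3 = 101 → m = 101 / (10 × 0.3) = 33.7 kg.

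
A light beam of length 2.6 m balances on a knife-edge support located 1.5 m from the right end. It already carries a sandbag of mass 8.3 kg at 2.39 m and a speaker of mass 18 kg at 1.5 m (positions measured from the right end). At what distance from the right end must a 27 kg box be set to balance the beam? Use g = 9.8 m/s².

Sum moments about the knife-edge support (at 1.5 m from the right end) (the support reaction has zero arm there).
Sandbag: 8.3 × 9.8 = 81.34 N down at 2.39 m → arm 0.89 m, τ = 81.34 × 0.89 = 72.39 N·m counterclockwise.
Speaker: acts at the knife-edge support, moment arm 0 → no torque.
Net moment of existing loads = 72.39 N·m counterclockwise.
The box weighs 27 × 9.8 = 264.6 N and must supply an equal clockwise moment, so its lever arm about the knife-edge support is 72.39 / 264.6 = 0.274 m.
That puts it at 1.5 − 0.274 = 1.23 m from the right end.

x ≈ 1.23 m from the right end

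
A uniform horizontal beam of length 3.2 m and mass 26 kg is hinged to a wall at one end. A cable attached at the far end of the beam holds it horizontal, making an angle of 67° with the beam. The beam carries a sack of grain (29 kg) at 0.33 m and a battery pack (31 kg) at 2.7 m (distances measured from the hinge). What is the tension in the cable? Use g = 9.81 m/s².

Sum moments about the hinge (the unknown hinge reaction has zero arm there).
Beam weight: 26 × 9.81 = 255.1 N down at 1.6 m → arm 1.6 m, τ = 255.1 × 1.6 = 408.2 N·m clockwise.
Sack of grain: 29 × 9.81 = 284.5 N down at 0.33 m → arm 0.33 m, τ = 284.5 × 0.33 = 93.89 N·m clockwise.
Battery pack: 31 × 9.81 = 304.1 N down at 2.7 m → arm 2.7 m, τ = 304.1 × 2.7 = 821.1 N·m clockwise.
Total clockwise load moment = 1323 N·m.
The cable tension T acts at 3.2 m; only its component perpendicular to the beam, T sinθ, produces torque. sin 67° = 0.9205.
Setting net torque to zero: T × 3.2 × 0.9205 = 1323 → T = 1323 / 2.946 = 449 N.

T ≈ 449 N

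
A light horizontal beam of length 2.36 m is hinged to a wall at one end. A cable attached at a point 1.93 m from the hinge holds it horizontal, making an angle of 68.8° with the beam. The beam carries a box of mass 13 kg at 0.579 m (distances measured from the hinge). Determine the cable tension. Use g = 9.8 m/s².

Taking torques about the hinge:
Box: 13 × 9.8 = 127.4 N down at 0.579 m → arm 0.579 m, τ = 127.4 × 0.579 = 73.76 N·m clockwise.
Total clockwise load moment = 73.76 N·m.
The cable tension T acts at 1.93 m; only its component perpendicular to the beam, T sinθ, produces torque. sin 68.8° = 0.9323.
Balancing moments: T × 1.93 × 0.9323 = 73.76, giving T = 73.76 / 1.799 = 41 N.

T ≈ 41 N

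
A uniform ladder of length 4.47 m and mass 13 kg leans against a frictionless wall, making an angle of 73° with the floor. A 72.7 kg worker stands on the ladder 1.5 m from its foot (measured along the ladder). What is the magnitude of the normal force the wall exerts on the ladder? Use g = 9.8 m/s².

Take moments about the foot of the ladder.
Ladder weight 13×9.8 = 127.4 N acts at 2.235 m along the ladder; its horizontal arm is 2.235·cos73° = 0.6535 m → τ = 83.26 N·m clockwise.
Worker: 72.7×9.8 = 712.5 N at 1.5 m → arm 0.4386 m → τ = 312.5 N·m clockwise.
Wall normal N acts horizontally at the top; its moment arm is the height L sinθ = 4.47·sin73° = 4.275 m, counterclockwise.
Balancing moments: N × 4.275 = 395.8, giving N = 92.6 N.

N_wall ≈ 92.6 N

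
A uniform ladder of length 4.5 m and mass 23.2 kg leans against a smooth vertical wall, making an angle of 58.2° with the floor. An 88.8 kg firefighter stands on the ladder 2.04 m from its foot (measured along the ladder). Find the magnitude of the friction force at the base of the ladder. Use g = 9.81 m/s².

f ≈ 315 N

About the foot of the ladder:
Ladder weight 23.2×9.81 = 227.6 N acts at 2.25 m along the ladder; its horizontal arm is 2.25·cos58.2° = 1.186 m → τ = 269.9 N·m clockwise.
Firefighter: 88.8×9.81 = 871.1 N at 2.04 m → arm 1.075 m → τ = 936.4 N·m clockwise.
Wall normal N acts horizontally at the top; its moment arm is the height L sinθ = 4.5·sin58.2° = 3.825 m, counterclockwise.
For rotational equilibrium, N × 3.825 = 1206, so N = 315 N.
ΣFx = 0: friction at the foot balances the wall's push, so f = N_wall = 315 N.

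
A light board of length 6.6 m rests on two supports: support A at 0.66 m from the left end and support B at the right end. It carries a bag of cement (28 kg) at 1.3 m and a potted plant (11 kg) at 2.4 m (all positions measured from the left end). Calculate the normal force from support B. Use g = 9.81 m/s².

Sum moments about support A (its reaction then has zero moment arm).
Bag of cement: 28 × 9.81 = 274.7 N down at 1.3 m → arm 0.64 m, τ = 274.7 × 0.64 = 175.8 N·m clockwise.
Potted plant: 11 × 9.81 = 107.9 N down at 2.4 m → arm 1.74 m, τ = 107.9 × 1.74 = 187.7 N·m clockwise.
Net load moment about support A = 363.5 N·m clockwise.
Reaction R at support B is upward at 6.6 m, arm 5.94 m → moment R × 5.94 counterclockwise.
Στ = 0 ⇒ R × 5.94 = 363.5 ⇒ R = 61.2 N.

R_B ≈ 61.2 N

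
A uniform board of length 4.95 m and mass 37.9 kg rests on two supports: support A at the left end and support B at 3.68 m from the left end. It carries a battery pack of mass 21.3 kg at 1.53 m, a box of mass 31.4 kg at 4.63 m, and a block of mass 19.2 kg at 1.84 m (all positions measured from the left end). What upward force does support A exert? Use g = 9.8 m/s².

R_A ≈ 258 N

Take moments about support B.
Beam weight: 37.9 × 9.8 = 371.4 N down at 2.475 m → arm 1.205 m, τ = 371.4 × 1.205 = 447.5 N·m counterclockwise.
Battery pack: 21.3 × 9.8 = 208.7 N down at 1.53 m → arm 2.15 m, τ = 208.7 × 2.15 = 448.7 N·m counterclockwise.
Box: 31.4 × 9.8 = 307.7 N down at 4.63 m → arm 0.95 m, τ = 307.7 × 0.95 = 292.3 N·m clockwise.
Block: 19.2 × 9.8 = 188.2 N down at 1.84 m → arm 1.84 m, τ = 188.2 × 1.84 = 346.3 N·m counterclockwise.
Net load moment about support B = 950.2 N·m counterclockwise.
Reaction R at support A is upward at 0 m, arm 3.68 m → moment R × 3.68 clockwise.
For rotational equilibrium, R × 3.68 = 950.2, so R = 258 N.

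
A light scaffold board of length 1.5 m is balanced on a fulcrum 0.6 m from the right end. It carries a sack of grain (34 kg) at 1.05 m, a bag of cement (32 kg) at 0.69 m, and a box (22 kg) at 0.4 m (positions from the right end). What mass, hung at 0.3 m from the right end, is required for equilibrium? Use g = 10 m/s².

Sum moments about the fulcrum (at 0.6 m from the right end) (the support reaction has zero arm there).
Sack of grain: 34 × 10 = 340 N down at 1.05 m → arm 0.45 m, τ = 340 × 0.45 = 153 N·m counterclockwise.
Bag of cement: 32 × 10 = 320 N down at 0.69 m → arm 0.09 m, τ = 320 × 0.09 = 28.8 N·m counterclockwise.
Box: 22 × 10 = 220 N down at 0.4 m → arm 0.2 m, τ = 220 × 0.2 = 44 N·m clockwise.
Net moment of known loads = 137.8 N·m counterclockwise.
An unknown mass m at 0.3 m has arm 0.3 m; its moment is m·g·0.3 clockwise.
Setting net torque to zero: m × 10 × 0.3 = 137.8 → m = 137.8 / (10 × 0.3) = 45.9 kg.

m ≈ 45.9 kg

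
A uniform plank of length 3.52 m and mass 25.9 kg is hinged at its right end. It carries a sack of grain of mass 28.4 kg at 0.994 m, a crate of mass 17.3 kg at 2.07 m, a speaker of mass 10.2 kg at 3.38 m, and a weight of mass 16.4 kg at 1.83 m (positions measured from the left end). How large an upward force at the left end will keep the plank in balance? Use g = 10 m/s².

Sum moments about the right end (the unknown pivot reaction has zero arm there).
Beam weight: 25.9 × 10 = 259 N down at 1.76 m → arm 1.76 m, τ = 259 × 1.76 = 455.8 N·m counterclockwise.
Sack of grain: 28.4 × 10 = 284 N down at 0.994 m → arm 2.526 m, τ = 284 × 2.526 = 717.4 N·m counterclockwise.
Crate: 17.3 × 10 = 173 N down at 2.07 m → arm 1.45 m, τ = 173 × 1.45 = 250.8 N·m counterclockwise.
Speaker: 10.2 × 10 = 102 N down at 3.38 m → arm 0.14 m, τ = 102 × 0.14 = 14.28 N·m counterclockwise.
Weight: 16.4 × 10 = 164 N down at 1.83 m → arm 1.69 m, τ = 164 × 1.69 = 277.2 N·m counterclockwise.
Net moment of the loads = 1715 N·m counterclockwise.
The upward force F acts at the left end, arm 3.52 m, giving F × 3.52 clockwise.
Balancing moments: F × 3.52 = 1715, giving F = 1715 / 3.52 = 487 N.

F ≈ 487 N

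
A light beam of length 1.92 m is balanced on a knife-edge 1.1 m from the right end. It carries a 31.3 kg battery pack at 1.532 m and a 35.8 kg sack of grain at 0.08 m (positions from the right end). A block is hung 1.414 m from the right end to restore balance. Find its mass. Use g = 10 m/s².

Taking torques about the knife-edge (at 1.1 m from the right end):
Battery pack: 31.3 × 10 = 313 N down at 1.532 m → arm 0.432 m, τ = 313 × 0.432 = 135.2 N·m counterclockwise.
Sack of grain: 35.8 × 10 = 358 N down at 0.08 m → arm 1.02 m, τ = 358 × 1.02 = 365.2 N·m clockwise.
Net moment of known loads = 230 N·m clockwise.
An unknown mass m at 1.414 m has arm 0.314 m; its moment is m·g·0.314 counterclockwise.
For rotational equilibrium, m × 10 × 0.314 = 230, so m = 230 / (10 × 0.314) = 73.2 kg.

m ≈ 73.2 kg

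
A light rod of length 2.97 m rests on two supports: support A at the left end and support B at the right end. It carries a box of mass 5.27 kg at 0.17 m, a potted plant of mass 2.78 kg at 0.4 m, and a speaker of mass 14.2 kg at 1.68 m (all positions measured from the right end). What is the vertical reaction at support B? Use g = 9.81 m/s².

R_B ≈ 133 N

About support A:
Box: 5.27 × 9.81 = 51.7 N down at 0.17 m → arm 2.8 m, τ = 51.7 × 2.8 = 144.8 N·m clockwise.
Potted plant: 2.78 × 9.81 = 27.27 N down at 0.4 m → arm 2.57 m, τ = 27.27 × 2.57 = 70.08 N·m clockwise.
Speaker: 14.2 × 9.81 = 139.3 N down at 1.68 m → arm 1.29 m, τ = 139.3 × 1.29 = 179.7 N·m clockwise.
Net load moment about support A = 394.6 N·m clockwise.
Reaction R at support B is upward at 0 m, arm 2.97 m → moment R × 2.97 counterclockwise.
Balancing moments: R × 2.97 = 394.6, giving R = 133 N.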